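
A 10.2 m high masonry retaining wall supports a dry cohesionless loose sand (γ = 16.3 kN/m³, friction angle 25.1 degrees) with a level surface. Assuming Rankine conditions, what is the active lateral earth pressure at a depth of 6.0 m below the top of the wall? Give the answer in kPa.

K_a = (1 − sin φ)/(1 + sin φ) = 0.4043.
σ_h = K_a γ z = 0.4043 × 16.3 × 6.0 = 39.54 kPa.

39.5 kPa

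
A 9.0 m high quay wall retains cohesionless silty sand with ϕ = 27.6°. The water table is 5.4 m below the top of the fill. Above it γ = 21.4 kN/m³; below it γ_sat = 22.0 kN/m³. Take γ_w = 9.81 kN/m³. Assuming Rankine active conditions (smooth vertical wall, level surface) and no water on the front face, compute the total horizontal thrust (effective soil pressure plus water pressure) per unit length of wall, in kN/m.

K_a = tan²(45° − φ/2) = 0.3668.
γ' = 22.0 − 9.81 = 12.19 kN/m³. Depth below WT = 3.6 m.
σ'_h at WT = K_a γ d_w = 42.38 kPa; at base = 42.38 + K_a γ' × 3.6 = 58.48 kPa.
P₁ (0–5.4 m) = ½×42.38×5.4 = 114.4. P₂ (5.4–9.0 m) = ½(42.38+58.48)×3.6 = 181.6.
P_w = ½ γ_w h₂² = 0.5×9.81×3.6² = 63.57. Total = 114.4+181.6+63.57 = 359.6 kN/m.

360 kN/m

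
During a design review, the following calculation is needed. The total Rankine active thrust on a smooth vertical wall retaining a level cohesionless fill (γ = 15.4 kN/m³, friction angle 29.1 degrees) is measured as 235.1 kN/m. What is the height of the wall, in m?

9.40 m

K_a = 0.3456. P_a = ½ K_a γ H² ⇒ H = √(2P_a/(K_a γ)).
H = √(2×235.1/(0.3456×15.4)) = 9.399 m.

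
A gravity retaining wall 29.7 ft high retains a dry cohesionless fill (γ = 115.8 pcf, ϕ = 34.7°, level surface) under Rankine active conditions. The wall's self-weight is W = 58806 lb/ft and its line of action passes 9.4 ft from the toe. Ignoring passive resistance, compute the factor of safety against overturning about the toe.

K_a = tan²(45° − 34.7°/2) = 0.2745.
P_a = ½K_aγH² = 0.5×0.2745×115.8×29.7² = 14020 lb/ft, acting at H/3 = 9.900 ft above the base.
Overturning moment M_o = P_a × H/3 = 14020 × 9.900 = 138800.
Resisting moment M_r = W × 9.4 = 58806 × 9.4 = 552800.
FS_overturning = M_r/M_o = 552800/138800 = 3.983.

3.98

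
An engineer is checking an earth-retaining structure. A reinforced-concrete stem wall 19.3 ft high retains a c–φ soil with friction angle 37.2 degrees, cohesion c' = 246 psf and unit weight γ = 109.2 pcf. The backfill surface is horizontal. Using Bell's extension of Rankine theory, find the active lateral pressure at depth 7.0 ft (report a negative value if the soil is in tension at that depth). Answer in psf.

K_a = (1 − sin φ)/(1 + sin φ) = 0.2464.
σ_a = K_a γ z − 2c√K_a = 0.2464×109.2×7.0 − 2×246×0.4964 = -55.87 psf.

-55.9 psf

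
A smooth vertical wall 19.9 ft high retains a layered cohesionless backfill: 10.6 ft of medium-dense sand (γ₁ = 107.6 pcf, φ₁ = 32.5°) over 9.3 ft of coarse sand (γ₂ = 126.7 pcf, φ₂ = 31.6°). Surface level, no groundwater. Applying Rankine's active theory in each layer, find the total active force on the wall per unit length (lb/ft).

6840 lb/ft

K_a1 = tan²(45°−32.5°/2) = 0.3010; K_a2 = tan²(45°−31.6°/2) = 0.3123.
Layer 1: σ at base = K_a1 γ₁ h₁ = 343.3 psf; P₁ = ½×343.3×10.6 = 1819.
Layer 2: σ_v at top = γ₁h₁ = 1141; σ_h top = K_a2×1141 = 356.3; σ_h base = K_a2×(1141+126.7×9.3) = 724.3.
P₂ = ½(356.3+724.3)×9.3 = 5025. Total P_a = 1819+5025 = 6844 lb/ft.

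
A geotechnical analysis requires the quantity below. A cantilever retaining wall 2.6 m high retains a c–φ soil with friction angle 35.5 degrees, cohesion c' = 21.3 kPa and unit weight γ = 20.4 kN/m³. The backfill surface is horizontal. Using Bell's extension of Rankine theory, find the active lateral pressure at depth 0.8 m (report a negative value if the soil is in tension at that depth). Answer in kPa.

-17.6 kPa

K_a = (1 − sin φ)/(1 + sin φ) = 0.2653.
σ_a = K_a γ z − 2c√K_a = 0.2653×20.4×0.8 − 2×21.3×0.5150 = -17.61 kPa.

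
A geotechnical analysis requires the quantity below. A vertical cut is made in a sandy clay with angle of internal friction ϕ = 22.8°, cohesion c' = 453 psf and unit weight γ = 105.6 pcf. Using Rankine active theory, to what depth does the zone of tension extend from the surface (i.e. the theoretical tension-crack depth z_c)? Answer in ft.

12.9 ft

K_a = tan²(45° − 22.8°/2) = 0.4414; √K_a = 0.6644.
The active pressure is zero where K_a γ z = 2c√K_a, so z_c = 2c/(γ√K_a) = 2×453/(105.6×0.6644) = 12.91 ft.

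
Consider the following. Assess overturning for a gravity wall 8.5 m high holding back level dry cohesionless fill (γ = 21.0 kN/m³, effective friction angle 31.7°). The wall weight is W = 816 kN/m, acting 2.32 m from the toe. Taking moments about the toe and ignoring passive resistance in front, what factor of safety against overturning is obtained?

K_a = tan²(45° − 31.7°/2) = 0.3111.
P_a = ½K_aγH² = 0.5×0.3111×21.0×8.5² = 236.0 kN/m, acting at H/3 = 2.833 m above the base.
Overturning moment M_o = P_a × H/3 = 236.0 × 2.833 = 668.6.
Resisting moment M_r = W × 2.32 = 816 × 2.32 = 1893.
FS_overturning = M_r/M_o = 1893/668.6 = 2.831.

2.83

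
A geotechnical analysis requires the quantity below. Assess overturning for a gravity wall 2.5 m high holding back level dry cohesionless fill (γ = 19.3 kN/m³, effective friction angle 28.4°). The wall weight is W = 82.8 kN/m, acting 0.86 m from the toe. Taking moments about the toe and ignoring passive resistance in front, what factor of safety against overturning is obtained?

3.99

K_a = tan²(45° − 28.4°/2) = 0.3554.
P_a = ½K_aγH² = 0.5×0.3554×19.3×2.5² = 21.43 kN/m, acting at H/3 = 0.8333 m above the base.
Overturning moment M_o = P_a × H/3 = 21.43 × 0.8333 = 17.86.
Resisting moment M_r = W × 0.86 = 82.8 × 0.86 = 71.21.
FS_overturning = M_r/M_o = 71.21/17.86 = 3.987.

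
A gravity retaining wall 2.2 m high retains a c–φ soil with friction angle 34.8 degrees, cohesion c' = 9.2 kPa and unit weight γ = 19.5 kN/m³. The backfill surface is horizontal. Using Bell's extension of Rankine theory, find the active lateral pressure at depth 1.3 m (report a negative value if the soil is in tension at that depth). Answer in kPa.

-2.69 kPa

K_a = (1 − sin φ)/(1 + sin φ) = 0.2733.
σ_a = K_a γ z − 2c√K_a = 0.2733×19.5×1.3 − 2×9.2×0.5228 = -2.691 kPa.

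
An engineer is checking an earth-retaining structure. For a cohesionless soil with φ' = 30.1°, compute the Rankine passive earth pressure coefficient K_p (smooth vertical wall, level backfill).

K_p = (1 + sin φ)/(1 − sin φ) = tan²(45° + 30.1°/2) = 3.012.

3.01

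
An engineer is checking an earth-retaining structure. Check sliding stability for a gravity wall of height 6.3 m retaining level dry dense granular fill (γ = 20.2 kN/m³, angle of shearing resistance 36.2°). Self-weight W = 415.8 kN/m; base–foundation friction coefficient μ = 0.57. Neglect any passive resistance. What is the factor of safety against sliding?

K_a = tan²(45° − 36.2°/2) = 0.2574.
P_a = ½K_aγH² = 0.5×0.2574×20.2×6.3² = 103.2 kN/m, acting at H/3 = 2.100 m above the base.
FS_sliding = μW / P_a = 0.57×415.8 / 103.2 = 2.297.

2.30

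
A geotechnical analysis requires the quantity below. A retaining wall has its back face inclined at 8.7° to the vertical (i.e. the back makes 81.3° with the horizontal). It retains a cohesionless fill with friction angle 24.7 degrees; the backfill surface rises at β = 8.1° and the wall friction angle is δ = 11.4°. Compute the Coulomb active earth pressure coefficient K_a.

K_a = sin²(α+φ) / [sin²α · sin(α−δ) · (1 + √{sin(φ+δ)sin(φ−β) / (sin(α−δ)sin(α+β))})²].
With α = 81.3°, φ = 24.7°, δ = 11.4°, β = 8.1°: K_a = 0.4970.

0.497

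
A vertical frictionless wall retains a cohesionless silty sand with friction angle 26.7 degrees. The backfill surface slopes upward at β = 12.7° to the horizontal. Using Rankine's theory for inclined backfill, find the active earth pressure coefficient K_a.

K_a = cos β · (cos β − √(cos²β − cos²φ)) / (cos β + √(cos²β − cos²φ)).
cos β = 0.9755, cos φ = 0.8934, √(cos²β − cos²φ) = 0.3919.
K_a = 0.9755 × (0.9755 − 0.3919)/(0.9755 + 0.3919) = 0.4164.

0.416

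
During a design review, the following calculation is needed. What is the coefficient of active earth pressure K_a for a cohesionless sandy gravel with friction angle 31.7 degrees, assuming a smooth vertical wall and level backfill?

K_a = (1 − sin φ)/(1 + sin φ) = (1 − sin 31.7°)/(1 + sin 31.7°) = 0.3111.

0.311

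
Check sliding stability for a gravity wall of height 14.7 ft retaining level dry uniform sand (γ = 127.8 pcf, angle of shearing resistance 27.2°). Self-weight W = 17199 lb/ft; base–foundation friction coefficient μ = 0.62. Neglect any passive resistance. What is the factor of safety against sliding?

2.07

K_a = tan²(45° − 27.2°/2) = 0.3726.
P_a = ½K_aγH² = 0.5×0.3726×127.8×14.7² = 5145 lb/ft, acting at H/3 = 4.900 ft above the base.
FS_sliding = μW / P_a = 0.62×17199 / 5145 = 2.073.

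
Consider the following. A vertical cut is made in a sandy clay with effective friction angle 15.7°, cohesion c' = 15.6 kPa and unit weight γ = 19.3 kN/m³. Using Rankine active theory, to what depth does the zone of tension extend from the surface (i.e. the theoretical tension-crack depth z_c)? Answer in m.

2.13 m

K_a = tan²(45° − 15.7°/2) = 0.5741; √K_a = 0.7577.
The active pressure is zero where K_a γ z = 2c√K_a, so z_c = 2c/(γ√K_a) = 2×15.6/(19.3×0.7577) = 2.134 m.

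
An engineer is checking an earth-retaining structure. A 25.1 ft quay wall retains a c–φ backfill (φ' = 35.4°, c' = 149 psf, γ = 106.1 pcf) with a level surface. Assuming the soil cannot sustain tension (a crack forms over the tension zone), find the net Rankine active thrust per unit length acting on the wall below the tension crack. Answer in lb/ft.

K_a = 0.2664; √K_a = 0.5161.
Tension-crack depth z_c = 2c/(γ√K_a) = 2×149/(106.1×0.5161) = 5.442 ft.
σ_a at base = K_a γ H − 2c√K_a = 0.2664×106.1×25.1 − 2×149×0.5161 = 555.6 psf.
P_a = ½ × 555.6 × (H − z_c) = 0.5×555.6×19.66 = 5461 lb/ft.

5460 lb/ft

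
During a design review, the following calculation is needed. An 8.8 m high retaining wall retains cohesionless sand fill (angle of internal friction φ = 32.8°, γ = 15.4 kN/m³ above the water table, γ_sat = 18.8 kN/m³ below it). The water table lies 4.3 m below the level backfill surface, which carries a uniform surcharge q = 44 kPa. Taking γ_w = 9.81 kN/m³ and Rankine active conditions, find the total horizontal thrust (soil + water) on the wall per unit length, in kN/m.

372 kN/m

K_a = tan²(45° − φ/2) = 0.2973.
γ' = 18.8 − 9.81 = 8.990 kN/m³. h₂ = H − d_w = 4.5 m.
σ'_h: at surface K_a·q = 13.08; at WT K_a(q+γd_w) = 32.76; at base K_a(q+γd_w+γ'h₂) = 44.79 kPa.
P₁ = ½(13.08+32.76)×4.3 = 98.56; P₂ = ½(32.76+44.79)×4.5 = 174.5; P_w = ½γ_w h₂² = 99.33.
Total = 98.56+174.5+99.33 = 372.4 kN/m.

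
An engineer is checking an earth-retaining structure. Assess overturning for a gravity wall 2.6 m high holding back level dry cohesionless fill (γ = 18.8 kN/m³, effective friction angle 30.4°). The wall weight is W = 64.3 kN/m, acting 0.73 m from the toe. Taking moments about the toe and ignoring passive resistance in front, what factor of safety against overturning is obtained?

2.60

K_a = tan²(45° − 30.4°/2) = 0.3280.
P_a = ½K_aγH² = 0.5×0.3280×18.8×2.6² = 20.84 kN/m, acting at H/3 = 0.8667 m above the base.
Overturning moment M_o = P_a × H/3 = 20.84 × 0.8667 = 18.06.
Resisting moment M_r = W × 0.73 = 64.3 × 0.73 = 46.94.
FS_overturning = M_r/M_o = 46.94/18.06 = 2.599.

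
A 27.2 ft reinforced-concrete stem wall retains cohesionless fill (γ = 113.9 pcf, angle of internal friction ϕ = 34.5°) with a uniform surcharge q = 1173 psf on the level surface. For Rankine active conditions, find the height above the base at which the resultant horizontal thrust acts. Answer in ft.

K_a = 0.2768.
Triangular part P₁ = ½K_aγH² = 11660 at H/3 = 9.067 ft; rectangular part P₂ = K_a q H = 8832 at H/2 = 13.60 ft.
ȳ = (P₁·9.067 + P₂·13.60)/(P₁+P₂) = 11.02 ft.

11.0 ft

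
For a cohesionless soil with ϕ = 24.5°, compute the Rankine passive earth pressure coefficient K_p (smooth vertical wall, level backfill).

K_p = (1 + sin φ)/(1 − sin φ) = tan²(45° + 24.5°/2) = 2.417.

2.42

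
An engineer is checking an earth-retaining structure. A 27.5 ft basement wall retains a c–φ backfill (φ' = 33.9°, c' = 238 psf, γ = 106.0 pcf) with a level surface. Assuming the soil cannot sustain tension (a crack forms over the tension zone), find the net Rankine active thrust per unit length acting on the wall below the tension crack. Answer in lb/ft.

K_a = 0.2839; √K_a = 0.5328.
Tension-crack depth z_c = 2c/(γ√K_a) = 2×238/(106.0×0.5328) = 8.428 ft.
σ_a at base = K_a γ H − 2c√K_a = 0.2839×106.0×27.5 − 2×238×0.5328 = 574.0 psf.
P_a = ½ × 574.0 × (H − z_c) = 0.5×574.0×19.07 = 5473 lb/ft.

5470 lb/ft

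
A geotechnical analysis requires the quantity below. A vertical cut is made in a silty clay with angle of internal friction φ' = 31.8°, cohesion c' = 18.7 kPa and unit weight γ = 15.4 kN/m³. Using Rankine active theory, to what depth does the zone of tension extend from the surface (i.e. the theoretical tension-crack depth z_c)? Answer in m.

K_a = tan²(45° − 31.8°/2) = 0.3098; √K_a = 0.5566.
The active pressure is zero where K_a γ z = 2c√K_a, so z_c = 2c/(γ√K_a) = 2×18.7/(15.4×0.5566) = 4.363 m.

4.36 m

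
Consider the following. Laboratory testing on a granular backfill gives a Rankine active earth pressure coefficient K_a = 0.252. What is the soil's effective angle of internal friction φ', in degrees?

36.7°

K_a = tan²(45° − φ/2) ⇒ 45° − φ/2 = arctan(√0.252) = 26.66°.
φ = 2(45° − 26.66°) = 36.69°.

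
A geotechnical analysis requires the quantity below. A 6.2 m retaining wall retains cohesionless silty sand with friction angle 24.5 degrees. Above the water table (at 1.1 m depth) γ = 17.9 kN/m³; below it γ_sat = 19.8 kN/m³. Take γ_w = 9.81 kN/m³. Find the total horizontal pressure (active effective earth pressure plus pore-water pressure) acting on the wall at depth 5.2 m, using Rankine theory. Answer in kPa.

K_a = (1 − sin φ)/(1 + sin φ) = 0.4137.
γ' = 19.8 − 9.81 = 9.990 kN/m³.
Effective vertical stress at 5.2 m: σ'_v = 17.9×1.1 + 9.990×4.10 = 60.65 kPa.
σ'_h = K_a σ'_v = 0.4137 × 60.65 = 25.09 kPa; u = γ_w × 4.10 = 40.22 kPa.
Total σ_h = 25.09 + 40.22 = 65.31 kPa.

65.3 kPa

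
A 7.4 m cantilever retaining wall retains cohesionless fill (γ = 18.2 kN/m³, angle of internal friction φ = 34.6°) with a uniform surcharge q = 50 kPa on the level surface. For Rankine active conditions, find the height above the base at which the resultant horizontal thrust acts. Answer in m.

2.99 m

K_a = 0.2756.
Triangular part P₁ = ½K_aγH² = 137.4 at H/3 = 2.467 m; rectangular part P₂ = K_a q H = 102.0 at H/2 = 3.700 m.
ȳ = (P₁·2.467 + P₂·3.700)/(P₁+P₂) = 2.992 m.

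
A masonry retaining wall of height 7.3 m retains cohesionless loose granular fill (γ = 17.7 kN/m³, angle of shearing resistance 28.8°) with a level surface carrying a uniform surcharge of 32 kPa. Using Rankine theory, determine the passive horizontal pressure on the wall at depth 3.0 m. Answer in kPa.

243 kPa

K_p = (1 + sin φ)/(1 − sin φ) = 2.859.
σ_v = γz + q = 17.7 × 3.0 + 32 = 85.10 kPa.
σ_h = K_p σ_v = 2.859 × 85.10 = 243.3 kPa.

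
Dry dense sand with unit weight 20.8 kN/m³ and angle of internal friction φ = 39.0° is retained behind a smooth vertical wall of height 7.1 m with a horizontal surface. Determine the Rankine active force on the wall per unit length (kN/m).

119 kN/m

K_a = tan²(45° − φ/2) = 0.2275.
P_a = ½ K_a γ H² = 0.5 × 0.2275 × 20.8 × 7.1² = 119.3 kN/m.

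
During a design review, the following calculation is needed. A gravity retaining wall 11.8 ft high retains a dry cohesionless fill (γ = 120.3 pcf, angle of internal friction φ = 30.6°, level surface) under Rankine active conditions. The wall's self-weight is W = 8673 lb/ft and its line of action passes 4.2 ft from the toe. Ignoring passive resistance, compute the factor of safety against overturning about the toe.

K_a = tan²(45° − 30.6°/2) = 0.3253.
P_a = ½K_aγH² = 0.5×0.3253×120.3×11.8² = 2725 lb/ft, acting at H/3 = 3.933 ft above the base.
Overturning moment M_o = P_a × H/3 = 2725 × 3.933 = 10720.
Resisting moment M_r = W × 4.2 = 8673 × 4.2 = 36430.
FS_overturning = M_r/M_o = 36430/10720 = 3.399.

3.40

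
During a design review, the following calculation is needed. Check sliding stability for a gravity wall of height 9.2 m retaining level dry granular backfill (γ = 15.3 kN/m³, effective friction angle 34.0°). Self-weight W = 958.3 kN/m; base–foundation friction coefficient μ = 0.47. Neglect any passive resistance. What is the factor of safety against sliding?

K_a = tan²(45° − 34.0°/2) = 0.2827.
P_a = ½K_aγH² = 0.5×0.2827×15.3×9.2² = 183.1 kN/m, acting at H/3 = 3.067 m above the base.
FS_sliding = μW / P_a = 0.47×958.3 / 183.1 = 2.460.

2.46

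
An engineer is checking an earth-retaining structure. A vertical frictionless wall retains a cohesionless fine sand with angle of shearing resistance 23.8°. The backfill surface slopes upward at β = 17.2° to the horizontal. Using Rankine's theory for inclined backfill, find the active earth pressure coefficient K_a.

0.529

K_a = cos β · (cos β − √(cos²β − cos²φ)) / (cos β + √(cos²β − cos²φ)).
cos β = 0.9553, cos φ = 0.9150, √(cos²β − cos²φ) = 0.2746.
K_a = 0.9553 × (0.9553 − 0.2746)/(0.9553 + 0.2746) = 0.5287.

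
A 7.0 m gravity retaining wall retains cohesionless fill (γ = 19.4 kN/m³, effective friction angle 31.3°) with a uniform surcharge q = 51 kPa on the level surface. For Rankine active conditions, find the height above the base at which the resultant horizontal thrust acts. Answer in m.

2.83 m

K_a = 0.3162.
Triangular part P₁ = ½K_aγH² = 150.3 at H/3 = 2.333 m; rectangular part P₂ = K_a q H = 112.9 at H/2 = 3.500 m.
ȳ = (P₁·2.333 + P₂·3.500)/(P₁+P₂) = 2.834 m.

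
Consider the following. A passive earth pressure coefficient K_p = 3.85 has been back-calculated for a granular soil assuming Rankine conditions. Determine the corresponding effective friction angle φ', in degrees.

K_p = (1+sin φ)/(1−sin φ) ⇒ sin φ = (K_p − 1)/(K_p + 1) = 0.5876.
φ = arcsin(0.5876) = 35.99°.

36.0°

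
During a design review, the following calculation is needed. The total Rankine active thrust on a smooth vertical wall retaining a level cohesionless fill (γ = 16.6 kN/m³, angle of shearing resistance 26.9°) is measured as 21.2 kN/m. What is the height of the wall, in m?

2.60 m

K_a = 0.3770. P_a = ½ K_a γ H² ⇒ H = √(2P_a/(K_a γ)).
H = √(2×21.2/(0.3770×16.6)) = 2.603 m.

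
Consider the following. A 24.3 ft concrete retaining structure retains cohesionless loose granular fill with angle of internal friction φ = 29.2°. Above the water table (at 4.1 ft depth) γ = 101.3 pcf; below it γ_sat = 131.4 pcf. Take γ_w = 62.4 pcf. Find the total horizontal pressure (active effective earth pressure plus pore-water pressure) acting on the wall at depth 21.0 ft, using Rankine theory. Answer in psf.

1600 psf

K_a = (1 − sin φ)/(1 + sin φ) = 0.3442.
γ' = 131.4 − 62.4 = 69.00 pcf.
Effective vertical stress at 21.0 ft: σ'_v = 101.3×4.1 + 69.00×16.9 = 1581 psf.
σ'_h = K_a σ'_v = 0.3442 × 1581 = 544.3 psf; u = γ_w × 16.9 = 1055 psf.
Total σ_h = 544.3 + 1055 = 1599 psf.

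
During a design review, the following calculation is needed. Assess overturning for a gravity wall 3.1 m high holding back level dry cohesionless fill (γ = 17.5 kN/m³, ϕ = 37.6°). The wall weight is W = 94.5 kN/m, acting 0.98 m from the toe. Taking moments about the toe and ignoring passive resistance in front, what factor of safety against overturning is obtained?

K_a = tan²(45° − 37.6°/2) = 0.2421.
P_a = ½K_aγH² = 0.5×0.2421×17.5×3.1² = 20.36 kN/m, acting at H/3 = 1.033 m above the base.
Overturning moment M_o = P_a × H/3 = 20.36 × 1.033 = 21.04.
Resisting moment M_r = W × 0.98 = 94.5 × 0.98 = 92.61.
FS_overturning = M_r/M_o = 92.61/21.04 = 4.402.

4.40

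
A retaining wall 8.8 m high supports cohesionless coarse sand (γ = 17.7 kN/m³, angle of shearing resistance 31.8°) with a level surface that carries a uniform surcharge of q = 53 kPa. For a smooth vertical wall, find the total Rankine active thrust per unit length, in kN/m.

K_a = tan²(45° − φ/2) = 0.3098.
Soil triangle: ½ K_a γ H² = 0.5×0.3098×17.7×8.8² = 212.3 kN/m.
Surcharge rectangle: K_a q H = 0.3098×53×8.8 = 144.5 kN/m.
Total = 212.3 + 144.5 = 356.8 kN/m.

357 kN/m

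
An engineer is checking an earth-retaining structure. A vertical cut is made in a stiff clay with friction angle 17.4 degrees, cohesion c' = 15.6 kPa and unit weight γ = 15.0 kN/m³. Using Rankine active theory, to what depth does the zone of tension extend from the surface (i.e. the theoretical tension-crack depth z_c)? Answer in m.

2.83 m

K_a = tan²(45° − 17.4°/2) = 0.5396; √K_a = 0.7346.
The active pressure is zero where K_a γ z = 2c√K_a, so z_c = 2c/(γ√K_a) = 2×15.6/(15.0×0.7346) = 2.832 m.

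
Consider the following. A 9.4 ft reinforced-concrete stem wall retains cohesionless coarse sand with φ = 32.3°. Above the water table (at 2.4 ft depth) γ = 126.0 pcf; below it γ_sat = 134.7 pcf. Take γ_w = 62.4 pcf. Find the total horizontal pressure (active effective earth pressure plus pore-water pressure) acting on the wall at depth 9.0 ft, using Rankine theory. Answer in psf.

648 psf

K_a = (1 − sin φ)/(1 + sin φ) = 0.3035.
γ' = 134.7 − 62.4 = 72.30 pcf.
Effective vertical stress at 9.0 ft: σ'_v = 126.0×2.4 + 72.30×6.60 = 779.6 psf.
σ'_h = K_a σ'_v = 0.3035 × 779.6 = 236.6 psf; u = γ_w × 6.60 = 411.8 psf.
Total σ_h = 236.6 + 411.8 = 648.4 psf.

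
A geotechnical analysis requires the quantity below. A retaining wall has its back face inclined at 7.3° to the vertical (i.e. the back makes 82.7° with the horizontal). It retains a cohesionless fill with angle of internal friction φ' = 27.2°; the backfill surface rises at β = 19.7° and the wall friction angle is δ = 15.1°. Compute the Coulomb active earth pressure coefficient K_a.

K_a = sin²(α+φ) / [sin²α · sin(α−δ) · (1 + √{sin(φ+δ)sin(φ−β) / (sin(α−δ)sin(α+β))})²].
With α = 82.7°, φ = 27.2°, δ = 15.1°, β = 19.7°: K_a = 0.5648.

0.565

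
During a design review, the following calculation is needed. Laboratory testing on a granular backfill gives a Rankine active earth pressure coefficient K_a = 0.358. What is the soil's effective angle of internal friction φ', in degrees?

K_a = tan²(45° − φ/2) ⇒ 45° − φ/2 = arctan(√0.358) = 30.89°.
φ = 2(45° − 30.89°) = 28.21°.

28.2°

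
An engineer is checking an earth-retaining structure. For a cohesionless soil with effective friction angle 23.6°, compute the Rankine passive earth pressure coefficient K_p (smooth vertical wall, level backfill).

2.34

K_p = (1 + sin φ)/(1 − sin φ) = tan²(45° + 23.6°/2) = 2.335.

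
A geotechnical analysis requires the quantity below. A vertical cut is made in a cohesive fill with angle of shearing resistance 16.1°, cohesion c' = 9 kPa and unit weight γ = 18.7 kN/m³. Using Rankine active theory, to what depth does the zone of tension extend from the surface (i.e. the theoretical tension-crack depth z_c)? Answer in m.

K_a = tan²(45° − 16.1°/2) = 0.5658; √K_a = 0.7522.
The active pressure is zero where K_a γ z = 2c√K_a, so z_c = 2c/(γ√K_a) = 2×9/(18.7×0.7522) = 1.280 m.

1.28 m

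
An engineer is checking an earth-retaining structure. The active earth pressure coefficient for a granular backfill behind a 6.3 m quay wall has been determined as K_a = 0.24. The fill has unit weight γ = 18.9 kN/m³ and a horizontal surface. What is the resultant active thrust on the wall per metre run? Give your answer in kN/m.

P = ½ K_a γ H² = 0.5 × 0.24 × 18.9 × 6.3² = 90.02 kN/m.

90.0 kN/m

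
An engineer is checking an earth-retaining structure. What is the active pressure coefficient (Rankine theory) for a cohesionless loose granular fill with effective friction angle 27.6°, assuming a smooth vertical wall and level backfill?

0.367

K_a = tan²(45° − φ/2) = tan²(31.20°) = 0.3668.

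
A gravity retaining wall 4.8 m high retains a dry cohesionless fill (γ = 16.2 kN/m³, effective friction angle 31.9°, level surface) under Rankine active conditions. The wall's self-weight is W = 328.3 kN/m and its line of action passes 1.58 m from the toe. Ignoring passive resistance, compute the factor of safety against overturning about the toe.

5.63

K_a = tan²(45° − 31.9°/2) = 0.3085.
P_a = ½K_aγH² = 0.5×0.3085×16.2×4.8² = 57.58 kN/m, acting at H/3 = 1.600 m above the base.
Overturning moment M_o = P_a × H/3 = 57.58 × 1.600 = 92.13.
Resisting moment M_r = W × 1.58 = 328.3 × 1.58 = 518.7.
FS_overturning = M_r/M_o = 518.7/92.13 = 5.631.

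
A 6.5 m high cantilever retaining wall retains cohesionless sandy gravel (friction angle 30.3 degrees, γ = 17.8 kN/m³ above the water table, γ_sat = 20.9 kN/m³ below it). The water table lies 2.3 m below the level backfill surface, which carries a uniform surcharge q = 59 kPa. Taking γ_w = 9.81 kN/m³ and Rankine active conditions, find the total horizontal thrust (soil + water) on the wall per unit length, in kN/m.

317 kN/m

K_a = tan²(45° − φ/2) = 0.3293.
γ' = 20.9 − 9.81 = 11.09 kN/m³. h₂ = H − d_w = 4.2 m.
σ'_h: at surface K_a·q = 19.43; at WT K_a(q+γd_w) = 32.91; at base K_a(q+γd_w+γ'h₂) = 48.25 kPa.
P₁ = ½(19.43+32.91)×2.3 = 60.19; P₂ = ½(32.91+48.25)×4.2 = 170.4; P_w = ½γ_w h₂² = 86.52.
Total = 60.19+170.4+86.52 = 317.2 kN/m.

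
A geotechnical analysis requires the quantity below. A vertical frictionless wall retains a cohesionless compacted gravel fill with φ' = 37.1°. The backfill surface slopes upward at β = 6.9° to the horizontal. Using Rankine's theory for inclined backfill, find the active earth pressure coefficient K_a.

0.252

K_a = cos β · (cos β − √(cos²β − cos²φ)) / (cos β + √(cos²β − cos²φ)).
cos β = 0.9928, cos φ = 0.7976, √(cos²β − cos²φ) = 0.5911.
K_a = 0.9928 × (0.9928 − 0.5911)/(0.9928 + 0.5911) = 0.2517.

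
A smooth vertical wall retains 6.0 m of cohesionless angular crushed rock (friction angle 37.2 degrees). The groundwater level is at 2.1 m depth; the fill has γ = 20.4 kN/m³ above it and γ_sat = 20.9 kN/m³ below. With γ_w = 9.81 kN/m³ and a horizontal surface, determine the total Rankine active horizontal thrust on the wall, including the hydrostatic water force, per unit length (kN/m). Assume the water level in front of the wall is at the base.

K_a = tan²(45° − φ/2) = 0.2464.
γ' = 20.9 − 9.81 = 11.09 kN/m³. Depth below WT = 3.9 m.
σ'_h at WT = K_a γ d_w = 10.56 kPa; at base = 10.56 + K_a γ' × 3.9 = 21.21 kPa.
P₁ (0–2.1 m) = ½×10.56×2.1 = 11.08. P₂ (2.1–6.0 m) = ½(10.56+21.21)×3.9 = 61.95.
P_w = ½ γ_w h₂² = 0.5×9.81×3.9² = 74.61. Total = 11.08+61.95+74.61 = 147.6 kN/m.

148 kN/m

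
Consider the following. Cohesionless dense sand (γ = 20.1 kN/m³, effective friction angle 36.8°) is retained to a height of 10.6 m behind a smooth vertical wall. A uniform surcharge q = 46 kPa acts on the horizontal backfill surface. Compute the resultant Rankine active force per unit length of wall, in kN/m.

405 kN/m

K_a = tan²(45° − φ/2) = 0.2508.
Soil triangle: ½ K_a γ H² = 0.5×0.2508×20.1×10.6² = 283.2 kN/m.
Surcharge rectangle: K_a q H = 0.2508×46×10.6 = 122.3 kN/m.
Total = 283.2 + 122.3 = 405.4 kN/m.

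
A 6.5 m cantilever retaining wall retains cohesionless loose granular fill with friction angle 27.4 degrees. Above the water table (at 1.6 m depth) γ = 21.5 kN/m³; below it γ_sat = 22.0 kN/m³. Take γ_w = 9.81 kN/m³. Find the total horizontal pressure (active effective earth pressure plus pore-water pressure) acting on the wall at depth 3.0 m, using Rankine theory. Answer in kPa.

K_a = (1 − sin φ)/(1 + sin φ) = 0.3697.
γ' = 22.0 − 9.81 = 12.19 kN/m³.
Effective vertical stress at 3.0 m: σ'_v = 21.5×1.6 + 12.19×1.40 = 51.47 kPa.
σ'_h = K_a σ'_v = 0.3697 × 51.47 = 19.03 kPa; u = γ_w × 1.40 = 13.73 kPa.
Total σ_h = 19.03 + 13.73 = 32.76 kPa.

32.8 kPa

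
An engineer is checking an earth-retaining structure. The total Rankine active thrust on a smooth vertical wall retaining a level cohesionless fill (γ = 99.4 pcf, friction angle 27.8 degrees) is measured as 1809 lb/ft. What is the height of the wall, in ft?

10.0 ft

K_a = 0.3639. P_a = ½ K_a γ H² ⇒ H = √(2P_a/(K_a γ)).
H = √(2×1809/(0.3639×99.4)) = 10.00 ft.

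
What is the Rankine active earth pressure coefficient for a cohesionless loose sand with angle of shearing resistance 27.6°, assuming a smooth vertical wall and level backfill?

K_a = tan²(45° − φ/2) = tan²(31.20°) = 0.3668.

0.367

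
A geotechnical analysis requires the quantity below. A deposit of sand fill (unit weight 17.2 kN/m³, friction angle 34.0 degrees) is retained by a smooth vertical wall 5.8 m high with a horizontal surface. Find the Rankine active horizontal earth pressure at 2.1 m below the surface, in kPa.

10.2 kPa

K_a = (1 − sin φ)/(1 + sin φ) = 0.2827.
σ_h = K_a γ z = 0.2827 × 17.2 × 2.1 = 10.21 kPa.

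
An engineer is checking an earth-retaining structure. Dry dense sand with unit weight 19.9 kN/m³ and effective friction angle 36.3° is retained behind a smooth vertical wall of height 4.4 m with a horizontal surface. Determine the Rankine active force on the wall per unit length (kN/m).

K_a = tan²(45° − φ/2) = 0.2563.
P_a = ½ K_a γ H² = 0.5 × 0.2563 × 19.9 × 4.4² = 49.37 kN/m.

49.4 kN/m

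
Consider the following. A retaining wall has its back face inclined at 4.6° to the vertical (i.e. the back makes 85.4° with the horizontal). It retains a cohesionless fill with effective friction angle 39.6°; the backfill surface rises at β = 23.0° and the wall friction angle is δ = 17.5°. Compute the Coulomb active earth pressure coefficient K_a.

K_a = sin²(α+φ) / [sin²α · sin(α−δ) · (1 + √{sin(φ+δ)sin(φ−β) / (sin(α−δ)sin(α+β))})²].
With α = 85.4°, φ = 39.6°, δ = 17.5°, β = 23.0°: K_a = 0.3145.

0.315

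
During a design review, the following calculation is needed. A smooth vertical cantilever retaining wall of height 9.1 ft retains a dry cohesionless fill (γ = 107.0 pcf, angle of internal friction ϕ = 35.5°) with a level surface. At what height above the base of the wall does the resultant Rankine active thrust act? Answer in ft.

K_a = 0.2653.
The pressure distribution is triangular, so the resultant acts at H/3 above the base = 9.1/3 = 3.033 ft.

3.03 ft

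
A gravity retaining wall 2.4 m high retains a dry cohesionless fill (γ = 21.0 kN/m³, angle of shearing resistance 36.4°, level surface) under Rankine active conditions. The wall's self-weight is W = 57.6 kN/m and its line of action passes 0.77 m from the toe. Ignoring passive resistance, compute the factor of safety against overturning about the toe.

3.59

K_a = tan²(45° − 36.4°/2) = 0.2552.
P_a = ½K_aγH² = 0.5×0.2552×21.0×2.4² = 15.43 kN/m, acting at H/3 = 0.8000 m above the base.
Overturning moment M_o = P_a × H/3 = 15.43 × 0.8000 = 12.35.
Resisting moment M_r = W × 0.77 = 57.6 × 0.77 = 44.35.
FS_overturning = M_r/M_o = 44.35/12.35 = 3.592.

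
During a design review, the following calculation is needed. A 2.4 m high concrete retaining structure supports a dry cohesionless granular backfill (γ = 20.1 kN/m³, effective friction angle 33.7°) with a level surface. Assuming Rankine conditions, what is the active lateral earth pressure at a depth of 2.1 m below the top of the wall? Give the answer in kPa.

12.1 kPa

K_a = (1 − sin φ)/(1 + sin φ) = 0.2863.
σ_h = K_a γ z = 0.2863 × 20.1 × 2.1 = 12.08 kPa.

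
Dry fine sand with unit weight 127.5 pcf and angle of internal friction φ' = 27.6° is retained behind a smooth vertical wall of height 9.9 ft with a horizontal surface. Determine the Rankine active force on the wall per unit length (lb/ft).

K_a = tan²(45° − φ/2) = 0.3668.
P_a = ½ K_a γ H² = 0.5 × 0.3668 × 127.5 × 9.9² = 2292 lb/ft.

2290 lb/ft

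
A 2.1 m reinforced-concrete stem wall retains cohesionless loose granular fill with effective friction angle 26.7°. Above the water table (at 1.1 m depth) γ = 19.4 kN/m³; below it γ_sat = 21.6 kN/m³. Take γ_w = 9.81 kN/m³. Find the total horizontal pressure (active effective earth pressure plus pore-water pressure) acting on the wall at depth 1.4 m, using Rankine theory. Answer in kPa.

12.4 kPa

K_a = (1 − sin φ)/(1 + sin φ) = 0.3800.
γ' = 21.6 − 9.81 = 11.79 kN/m³.
Effective vertical stress at 1.4 m: σ'_v = 19.4×1.1 + 11.79×0.300 = 24.88 kPa.
σ'_h = K_a σ'_v = 0.3800 × 24.88 = 9.452 kPa; u = γ_w × 0.300 = 2.943 kPa.
Total σ_h = 9.452 + 2.943 = 12.40 kPa.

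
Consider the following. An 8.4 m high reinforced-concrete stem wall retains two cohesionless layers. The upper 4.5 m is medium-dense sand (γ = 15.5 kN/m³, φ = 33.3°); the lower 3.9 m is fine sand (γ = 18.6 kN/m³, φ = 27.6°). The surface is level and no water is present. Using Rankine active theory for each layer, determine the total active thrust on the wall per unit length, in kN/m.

K_a1 = tan²(45°−33.3°/2) = 0.2911; K_a2 = tan²(45°−27.6°/2) = 0.3668.
Layer 1: σ at base = K_a1 γ₁ h₁ = 20.31 kPa; P₁ = ½×20.31×4.5 = 45.69.
Layer 2: σ_v at top = γ₁h₁ = 69.75; σ_h top = K_a2×69.75 = 25.58; σ_h base = K_a2×(69.75+18.6×3.9) = 52.19.
P₂ = ½(25.58+52.19)×3.9 = 151.7. Total P_a = 45.69+151.7 = 197.3 kN/m.

197 kN/m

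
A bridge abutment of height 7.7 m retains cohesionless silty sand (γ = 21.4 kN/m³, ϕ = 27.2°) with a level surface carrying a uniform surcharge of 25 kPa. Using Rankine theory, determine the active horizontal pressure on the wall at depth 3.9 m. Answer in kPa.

K_a = (1 − sin φ)/(1 + sin φ) = 0.3726.
σ_v = γz + q = 21.4 × 3.9 + 25 = 108.5 kPa.
σ_h = K_a σ_v = 0.3726 × 108.5 = 40.41 kPa.

40.4 kPa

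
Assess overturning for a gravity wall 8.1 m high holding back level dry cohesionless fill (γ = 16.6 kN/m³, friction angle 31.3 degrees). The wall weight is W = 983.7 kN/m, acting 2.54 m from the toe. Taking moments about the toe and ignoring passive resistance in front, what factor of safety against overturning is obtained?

5.37

K_a = tan²(45° − 31.3°/2) = 0.3162.
P_a = ½K_aγH² = 0.5×0.3162×16.6×8.1² = 172.2 kN/m, acting at H/3 = 2.700 m above the base.
Overturning moment M_o = P_a × H/3 = 172.2 × 2.700 = 464.9.
Resisting moment M_r = W × 2.54 = 983.7 × 2.54 = 2499.
FS_overturning = M_r/M_o = 2499/464.9 = 5.374.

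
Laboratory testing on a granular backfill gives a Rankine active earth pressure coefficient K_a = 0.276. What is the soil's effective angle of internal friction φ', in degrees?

K_a = tan²(45° − φ/2) ⇒ 45° − φ/2 = arctan(√0.276) = 27.72°.
φ = 2(45° − 27.72°) = 34.57°.

34.6°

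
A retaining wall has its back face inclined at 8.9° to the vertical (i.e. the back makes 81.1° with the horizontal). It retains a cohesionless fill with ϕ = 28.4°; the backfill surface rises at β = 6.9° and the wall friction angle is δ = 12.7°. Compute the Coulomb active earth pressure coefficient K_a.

K_a = sin²(α+φ) / [sin²α · sin(α−δ) · (1 + √{sin(φ+δ)sin(φ−β) / (sin(α−δ)sin(α+β))})²].
With α = 81.1°, φ = 28.4°, δ = 12.7°, β = 6.9°: K_a = 0.4299.

0.430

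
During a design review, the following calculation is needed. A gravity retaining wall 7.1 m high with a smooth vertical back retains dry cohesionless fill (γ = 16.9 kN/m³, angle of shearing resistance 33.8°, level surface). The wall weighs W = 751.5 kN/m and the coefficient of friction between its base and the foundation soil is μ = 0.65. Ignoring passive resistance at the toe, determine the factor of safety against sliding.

4.02

K_a = tan²(45° − 33.8°/2) = 0.2851.
P_a = ½K_aγH² = 0.5×0.2851×16.9×7.1² = 121.4 kN/m, acting at H/3 = 2.367 m above the base.
FS_sliding = μW / P_a = 0.65×751.5 / 121.4 = 4.022.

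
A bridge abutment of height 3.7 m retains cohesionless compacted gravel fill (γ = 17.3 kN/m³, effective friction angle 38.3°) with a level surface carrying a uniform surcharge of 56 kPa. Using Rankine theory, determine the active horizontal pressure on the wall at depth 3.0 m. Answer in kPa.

K_a = (1 − sin φ)/(1 + sin φ) = 0.2347.
σ_v = γz + q = 17.3 × 3.0 + 56 = 107.9 kPa.
σ_h = K_a σ_v = 0.2347 × 107.9 = 25.33 kPa.

25.3 kPa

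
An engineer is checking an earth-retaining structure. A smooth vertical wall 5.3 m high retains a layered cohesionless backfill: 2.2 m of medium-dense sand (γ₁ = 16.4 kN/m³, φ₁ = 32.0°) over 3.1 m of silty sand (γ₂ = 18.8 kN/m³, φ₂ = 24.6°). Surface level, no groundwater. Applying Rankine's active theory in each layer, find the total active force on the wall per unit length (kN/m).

95.5 kN/m

K_a1 = tan²(45°−32.0°/2) = 0.3073; K_a2 = tan²(45°−24.6°/2) = 0.4121.
Layer 1: σ at base = K_a1 γ₁ h₁ = 11.09 kPa; P₁ = ½×11.09×2.2 = 12.19.
Layer 2: σ_v at top = γ₁h₁ = 36.08; σ_h top = K_a2×36.08 = 14.87; σ_h base = K_a2×(36.08+18.8×3.1) = 38.89.
P₂ = ½(14.87+38.89)×3.1 = 83.33. Total P_a = 12.19+83.33 = 95.52 kN/m.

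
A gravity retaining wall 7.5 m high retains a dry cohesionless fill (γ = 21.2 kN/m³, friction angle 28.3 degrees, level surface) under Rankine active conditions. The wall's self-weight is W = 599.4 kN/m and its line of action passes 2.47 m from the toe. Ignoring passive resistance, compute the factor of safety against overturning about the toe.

K_a = tan²(45° − 28.3°/2) = 0.3568.
P_a = ½K_aγH² = 0.5×0.3568×21.2×7.5² = 212.7 kN/m, acting at H/3 = 2.500 m above the base.
Overturning moment M_o = P_a × H/3 = 212.7 × 2.500 = 531.8.
Resisting moment M_r = W × 2.47 = 599.4 × 2.47 = 1481.
FS_overturning = M_r/M_o = 1481/531.8 = 2.784.

2.78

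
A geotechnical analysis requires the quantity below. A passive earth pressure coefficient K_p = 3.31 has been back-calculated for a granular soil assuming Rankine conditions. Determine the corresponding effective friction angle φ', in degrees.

K_p = (1+sin φ)/(1−sin φ) ⇒ sin φ = (K_p − 1)/(K_p + 1) = 0.5360.
φ = arcsin(0.5360) = 32.41°.

32.4°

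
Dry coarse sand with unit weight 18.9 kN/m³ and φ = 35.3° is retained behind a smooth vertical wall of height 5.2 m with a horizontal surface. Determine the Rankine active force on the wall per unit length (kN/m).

68.4 kN/m

K_a = tan²(45° − φ/2) = 0.2675.
P_a = ½ K_a γ H² = 0.5 × 0.2675 × 18.9 × 5.2² = 68.36 kN/m.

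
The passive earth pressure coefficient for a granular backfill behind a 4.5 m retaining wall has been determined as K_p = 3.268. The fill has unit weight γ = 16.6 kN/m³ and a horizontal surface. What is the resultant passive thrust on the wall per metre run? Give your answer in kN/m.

P = ½ K_p γ H² = 0.5 × 3.268 × 16.6 × 4.5² = 549.3 kN/m.

549 kN/m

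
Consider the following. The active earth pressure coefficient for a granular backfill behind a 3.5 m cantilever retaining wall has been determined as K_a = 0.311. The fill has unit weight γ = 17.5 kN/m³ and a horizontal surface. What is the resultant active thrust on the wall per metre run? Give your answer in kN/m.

33.3 kN/m

P = ½ K_a γ H² = 0.5 × 0.311 × 17.5 × 3.5² = 33.34 kN/m.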